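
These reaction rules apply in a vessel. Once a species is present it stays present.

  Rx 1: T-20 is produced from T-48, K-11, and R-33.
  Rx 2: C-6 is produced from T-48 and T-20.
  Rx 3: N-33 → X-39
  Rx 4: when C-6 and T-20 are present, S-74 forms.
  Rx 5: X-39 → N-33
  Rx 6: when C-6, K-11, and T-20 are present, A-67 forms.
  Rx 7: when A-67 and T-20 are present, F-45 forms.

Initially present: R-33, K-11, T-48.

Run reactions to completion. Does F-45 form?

T-48, K-11, and R-33 present → T-20 forms (Rx 1).
T-48 and T-20 present → C-6 forms (Rx 2).
C-6, K-11, and T-20 present → A-67 forms (Rx 6).
A-67 and T-20 present → F-45 forms (Rx 7).

Yes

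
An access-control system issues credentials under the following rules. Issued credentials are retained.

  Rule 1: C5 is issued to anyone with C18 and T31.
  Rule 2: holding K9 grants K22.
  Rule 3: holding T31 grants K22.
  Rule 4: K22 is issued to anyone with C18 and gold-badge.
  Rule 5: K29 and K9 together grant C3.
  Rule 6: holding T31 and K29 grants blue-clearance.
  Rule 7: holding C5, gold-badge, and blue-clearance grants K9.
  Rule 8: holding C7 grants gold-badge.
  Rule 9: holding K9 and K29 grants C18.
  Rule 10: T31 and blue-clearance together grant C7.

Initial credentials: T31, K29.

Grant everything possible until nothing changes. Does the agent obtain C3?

No

C3 would need K29 and K9 (Rule 5), but K9 is never granted.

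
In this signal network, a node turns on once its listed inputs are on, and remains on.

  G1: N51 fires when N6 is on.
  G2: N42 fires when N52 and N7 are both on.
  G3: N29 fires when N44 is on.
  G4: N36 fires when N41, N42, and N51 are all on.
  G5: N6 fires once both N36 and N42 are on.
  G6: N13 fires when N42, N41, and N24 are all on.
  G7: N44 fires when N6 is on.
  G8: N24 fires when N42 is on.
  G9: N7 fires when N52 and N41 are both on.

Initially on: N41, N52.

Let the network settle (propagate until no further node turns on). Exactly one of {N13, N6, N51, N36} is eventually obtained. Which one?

N13

N52 and N41 are on, so N7 fires (G9).
G2: N52 and N7 on → N42 on.
G8: N42 on → N24 on.
N42, N41, and N24 are on, so N13 fires (G6).
N6 would need N36 and N42 (G5), but N36 never turns on. N51 would need N6 (G1), but N6 never turns on. N36 would need N41, N42, and N51 (G4), but N51 never turns on.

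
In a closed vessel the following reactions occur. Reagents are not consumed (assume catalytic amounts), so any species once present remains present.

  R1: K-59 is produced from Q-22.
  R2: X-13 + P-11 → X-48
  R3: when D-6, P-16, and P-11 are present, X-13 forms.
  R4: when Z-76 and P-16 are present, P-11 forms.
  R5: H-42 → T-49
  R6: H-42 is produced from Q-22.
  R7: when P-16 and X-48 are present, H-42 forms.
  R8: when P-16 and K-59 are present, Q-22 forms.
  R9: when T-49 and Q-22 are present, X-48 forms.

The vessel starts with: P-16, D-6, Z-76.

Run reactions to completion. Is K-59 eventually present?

No

K-59 would need Q-22 (R1), but Q-22 never forms.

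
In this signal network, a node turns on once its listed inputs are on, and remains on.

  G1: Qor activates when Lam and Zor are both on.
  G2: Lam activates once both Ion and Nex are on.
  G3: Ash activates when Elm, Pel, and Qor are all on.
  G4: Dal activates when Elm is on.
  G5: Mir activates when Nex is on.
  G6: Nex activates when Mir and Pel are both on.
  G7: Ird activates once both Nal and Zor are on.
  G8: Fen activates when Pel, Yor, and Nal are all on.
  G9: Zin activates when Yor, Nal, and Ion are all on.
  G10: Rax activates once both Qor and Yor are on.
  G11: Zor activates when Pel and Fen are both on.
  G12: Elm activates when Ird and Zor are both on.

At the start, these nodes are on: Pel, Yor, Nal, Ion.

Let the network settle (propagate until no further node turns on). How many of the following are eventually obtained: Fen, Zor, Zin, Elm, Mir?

4

Pel, Yor, and Nal are on, so Fen activates (G8).
G9: Yor, Nal, and Ion on → Zin on.
Pel and Fen are on, so Zor activates (G11).
Nal and Zor are on, so Ird activates (G7).
Ird and Zor are on, so Elm activates (G12).
Fen: reached.
Zor: reached.
Zin: reached.
Elm: reached.
Mir would need Nex (G5), but Nex never turns on.
Reached: Fen, Zor, Zin, and Elm — 4 of the 5.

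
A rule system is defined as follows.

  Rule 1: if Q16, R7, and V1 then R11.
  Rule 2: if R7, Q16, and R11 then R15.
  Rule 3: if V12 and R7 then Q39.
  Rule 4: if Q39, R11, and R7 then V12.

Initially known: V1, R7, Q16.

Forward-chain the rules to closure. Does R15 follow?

Yes

Q16, R7, and V1 hold, so R11 follows (Rule 1).
R7, Q16, and R11 hold, so R15 follows (Rule 2).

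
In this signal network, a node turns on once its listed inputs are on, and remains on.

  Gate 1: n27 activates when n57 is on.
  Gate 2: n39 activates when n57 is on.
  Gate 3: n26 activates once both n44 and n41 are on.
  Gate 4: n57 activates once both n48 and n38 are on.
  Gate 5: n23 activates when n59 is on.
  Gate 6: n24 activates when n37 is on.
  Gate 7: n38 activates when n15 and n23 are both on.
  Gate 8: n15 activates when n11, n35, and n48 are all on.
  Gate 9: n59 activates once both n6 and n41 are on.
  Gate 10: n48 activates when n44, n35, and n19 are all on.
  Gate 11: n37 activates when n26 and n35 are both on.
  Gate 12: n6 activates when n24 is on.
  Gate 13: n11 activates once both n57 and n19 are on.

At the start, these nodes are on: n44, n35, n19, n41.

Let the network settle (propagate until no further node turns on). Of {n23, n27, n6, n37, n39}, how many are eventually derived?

n44 and n41 are on, so n26 activates (Gate 3).
Gate 11: n26 and n35 on → n37 on.
Gate 6: n37 on → n24 on.
Gate 12: n24 on → n6 on.
n6 and n41 are on, so n59 activates (Gate 9).
Gate 5: n59 on → n23 on.
n23: reached.
n27 would need n57 (Gate 1), but n57 never turns on.
n6: reached.
n37: reached.
n39 would need n57 (Gate 2), but n57 never turns on.
Reached: n23, n6, and n37 — 3 of the 5.

3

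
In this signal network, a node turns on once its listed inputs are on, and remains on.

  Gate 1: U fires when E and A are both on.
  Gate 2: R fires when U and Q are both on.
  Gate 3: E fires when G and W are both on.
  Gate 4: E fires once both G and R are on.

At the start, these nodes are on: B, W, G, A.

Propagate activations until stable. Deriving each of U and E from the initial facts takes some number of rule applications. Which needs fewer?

E

E: G and W are on, so E fires (Gate 3). [1 rule application]
U: G and W are on, so E fires (Gate 3). E and A are on, so U fires (Gate 1). [2 rule applications]
E needs fewer.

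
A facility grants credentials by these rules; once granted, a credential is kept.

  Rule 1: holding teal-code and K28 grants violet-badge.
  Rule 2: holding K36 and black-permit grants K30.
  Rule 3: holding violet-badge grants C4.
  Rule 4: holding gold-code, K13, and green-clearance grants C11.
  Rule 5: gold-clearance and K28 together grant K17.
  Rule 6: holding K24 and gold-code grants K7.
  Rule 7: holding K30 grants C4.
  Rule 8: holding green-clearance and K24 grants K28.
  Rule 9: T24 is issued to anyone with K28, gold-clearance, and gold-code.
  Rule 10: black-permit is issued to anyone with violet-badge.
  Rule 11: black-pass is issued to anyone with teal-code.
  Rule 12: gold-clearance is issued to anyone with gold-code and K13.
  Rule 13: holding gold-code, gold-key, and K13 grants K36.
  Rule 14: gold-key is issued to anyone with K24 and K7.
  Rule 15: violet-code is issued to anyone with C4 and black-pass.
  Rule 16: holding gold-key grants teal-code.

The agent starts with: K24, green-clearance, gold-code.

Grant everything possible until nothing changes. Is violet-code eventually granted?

Holding K24 and gold-code grants K7 (Rule 6).
Holding green-clearance and K24 grants K28 (Rule 8).
Holding K24 and K7 grants gold-key (Rule 14).
Holding gold-key grants teal-code (Rule 16).
Holding teal-code grants black-pass (Rule 11).
Holding teal-code and K28 grants violet-badge (Rule 1).
Holding violet-badge grants C4 (Rule 3).
Holding C4 and black-pass grants violet-code (Rule 15).

Yes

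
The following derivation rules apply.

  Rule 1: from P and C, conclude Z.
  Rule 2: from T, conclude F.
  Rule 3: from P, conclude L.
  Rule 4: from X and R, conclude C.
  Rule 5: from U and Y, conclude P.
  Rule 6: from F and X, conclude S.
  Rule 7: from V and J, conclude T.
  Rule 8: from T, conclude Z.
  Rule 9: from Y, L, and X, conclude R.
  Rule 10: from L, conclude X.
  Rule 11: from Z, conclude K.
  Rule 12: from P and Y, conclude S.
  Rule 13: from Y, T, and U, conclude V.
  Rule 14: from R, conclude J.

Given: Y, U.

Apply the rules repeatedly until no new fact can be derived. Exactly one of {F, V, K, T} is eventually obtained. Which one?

K

U and Y hold, so P follows (Rule 5).
From P, Rule 3 gives L.
L holds, so X follows (Rule 10).
Y, L, and X hold, so R follows (Rule 9).
X and R hold, so C follows (Rule 4).
P and C hold, so Z follows (Rule 1).
Z holds, so K follows (Rule 11).
F would need T (Rule 2), but T is never established. V would need Y, T, and U (Rule 13), but T is never established. T would need V and J (Rule 7), but V is never established.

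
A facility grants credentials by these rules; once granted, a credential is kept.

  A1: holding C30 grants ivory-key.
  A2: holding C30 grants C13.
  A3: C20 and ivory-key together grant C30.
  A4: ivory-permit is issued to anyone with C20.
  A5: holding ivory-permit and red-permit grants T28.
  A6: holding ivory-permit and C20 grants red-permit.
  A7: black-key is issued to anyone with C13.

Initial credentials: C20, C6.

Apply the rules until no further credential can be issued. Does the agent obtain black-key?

black-key would need C13 (A7), but C13 is never granted.

No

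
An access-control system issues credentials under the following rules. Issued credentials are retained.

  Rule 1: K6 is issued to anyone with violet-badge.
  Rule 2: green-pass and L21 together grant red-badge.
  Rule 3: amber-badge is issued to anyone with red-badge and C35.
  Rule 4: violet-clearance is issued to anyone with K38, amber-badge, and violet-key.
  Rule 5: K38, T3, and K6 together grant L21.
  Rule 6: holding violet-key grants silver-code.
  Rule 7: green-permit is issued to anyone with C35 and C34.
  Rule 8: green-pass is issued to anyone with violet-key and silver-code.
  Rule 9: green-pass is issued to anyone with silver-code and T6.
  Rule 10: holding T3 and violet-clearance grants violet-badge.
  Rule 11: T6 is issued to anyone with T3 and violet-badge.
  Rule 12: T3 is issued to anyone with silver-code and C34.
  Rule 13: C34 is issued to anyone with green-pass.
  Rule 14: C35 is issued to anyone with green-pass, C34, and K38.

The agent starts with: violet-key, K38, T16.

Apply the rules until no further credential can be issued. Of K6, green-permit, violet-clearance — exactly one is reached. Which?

green-permit

Holding violet-key grants silver-code (Rule 6).
Holding violet-key and silver-code grants green-pass (Rule 8).
Holding green-pass grants C34 (Rule 13).
Holding green-pass, C34, and K38 grants C35 (Rule 14).
Holding C35 and C34 grants green-permit (Rule 7).
K6 would need violet-badge (Rule 1), but violet-badge is never granted. violet-clearance would need K38, amber-badge, and violet-key (Rule 4), but amber-badge is never granted.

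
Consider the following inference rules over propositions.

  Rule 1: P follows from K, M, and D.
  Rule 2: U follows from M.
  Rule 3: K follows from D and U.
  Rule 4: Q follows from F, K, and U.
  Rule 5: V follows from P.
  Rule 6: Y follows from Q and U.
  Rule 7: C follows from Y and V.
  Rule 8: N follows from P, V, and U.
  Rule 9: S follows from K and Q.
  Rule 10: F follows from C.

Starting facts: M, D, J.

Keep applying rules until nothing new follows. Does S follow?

No

S would need K and Q (Rule 9), but Q is never established.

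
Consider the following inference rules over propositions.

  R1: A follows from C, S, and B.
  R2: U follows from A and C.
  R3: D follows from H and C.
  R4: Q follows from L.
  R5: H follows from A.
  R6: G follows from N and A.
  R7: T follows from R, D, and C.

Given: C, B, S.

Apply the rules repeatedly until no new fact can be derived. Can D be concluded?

From C, S, and B, R1 gives A.
From A, R5 gives H.
H and C hold, so D follows (R3).

Yes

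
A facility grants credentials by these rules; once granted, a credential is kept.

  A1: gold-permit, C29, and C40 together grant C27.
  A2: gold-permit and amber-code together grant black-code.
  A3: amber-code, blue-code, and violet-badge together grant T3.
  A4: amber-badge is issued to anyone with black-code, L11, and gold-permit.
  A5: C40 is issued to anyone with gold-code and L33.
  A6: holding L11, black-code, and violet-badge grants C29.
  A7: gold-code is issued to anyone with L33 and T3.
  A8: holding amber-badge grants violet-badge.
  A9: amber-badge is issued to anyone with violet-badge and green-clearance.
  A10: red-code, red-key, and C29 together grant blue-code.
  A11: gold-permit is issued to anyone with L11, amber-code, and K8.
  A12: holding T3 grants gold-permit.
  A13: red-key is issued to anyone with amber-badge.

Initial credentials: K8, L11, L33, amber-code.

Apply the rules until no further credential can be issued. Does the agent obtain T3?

T3 would need amber-code, blue-code, and violet-badge (A3), but blue-code is never granted.

No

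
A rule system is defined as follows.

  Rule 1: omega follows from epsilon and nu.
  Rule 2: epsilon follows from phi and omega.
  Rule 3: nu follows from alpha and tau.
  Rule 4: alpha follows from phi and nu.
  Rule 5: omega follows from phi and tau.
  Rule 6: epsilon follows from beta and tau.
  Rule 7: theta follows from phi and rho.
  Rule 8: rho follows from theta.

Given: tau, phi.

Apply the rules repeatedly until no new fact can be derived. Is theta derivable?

No

theta would need phi and rho (Rule 7), but rho is never established.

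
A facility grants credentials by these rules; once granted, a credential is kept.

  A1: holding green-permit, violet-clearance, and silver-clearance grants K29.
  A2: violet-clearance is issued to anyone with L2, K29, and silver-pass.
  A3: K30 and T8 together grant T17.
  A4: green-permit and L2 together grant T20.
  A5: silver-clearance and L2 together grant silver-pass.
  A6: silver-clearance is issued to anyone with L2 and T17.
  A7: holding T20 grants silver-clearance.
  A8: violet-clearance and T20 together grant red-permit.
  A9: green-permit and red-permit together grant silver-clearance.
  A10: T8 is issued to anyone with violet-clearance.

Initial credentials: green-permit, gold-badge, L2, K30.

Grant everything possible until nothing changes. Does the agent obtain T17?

No

T17 would need K30 and T8 (A3), but T8 is never granted.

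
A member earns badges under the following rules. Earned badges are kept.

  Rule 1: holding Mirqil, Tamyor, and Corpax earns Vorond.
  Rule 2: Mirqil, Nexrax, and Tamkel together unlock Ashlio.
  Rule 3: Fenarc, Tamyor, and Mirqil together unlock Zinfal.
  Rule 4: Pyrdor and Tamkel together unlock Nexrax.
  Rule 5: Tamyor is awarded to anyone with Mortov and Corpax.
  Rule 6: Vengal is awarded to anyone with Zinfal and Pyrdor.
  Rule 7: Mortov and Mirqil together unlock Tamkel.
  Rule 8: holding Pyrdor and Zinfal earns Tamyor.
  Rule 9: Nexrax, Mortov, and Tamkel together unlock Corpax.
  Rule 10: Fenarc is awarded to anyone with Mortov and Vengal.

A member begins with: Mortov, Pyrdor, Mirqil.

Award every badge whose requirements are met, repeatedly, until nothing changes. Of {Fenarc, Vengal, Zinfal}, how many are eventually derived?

Fenarc would need Mortov and Vengal (Rule 10), but Vengal is never earned.
Vengal would need Zinfal and Pyrdor (Rule 6), but Zinfal is never earned.
Zinfal would need Fenarc, Tamyor, and Mirqil (Rule 3), but Fenarc is never earned.
None of the 3 are reached.

0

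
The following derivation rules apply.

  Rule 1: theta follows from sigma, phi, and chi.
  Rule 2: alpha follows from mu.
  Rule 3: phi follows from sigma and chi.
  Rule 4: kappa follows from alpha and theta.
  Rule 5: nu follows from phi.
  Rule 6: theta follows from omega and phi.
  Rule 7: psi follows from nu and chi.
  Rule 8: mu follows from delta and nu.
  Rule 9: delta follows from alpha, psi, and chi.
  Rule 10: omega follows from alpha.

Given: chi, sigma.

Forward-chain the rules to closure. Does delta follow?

delta would need alpha, psi, and chi (Rule 9), but alpha is never established.

No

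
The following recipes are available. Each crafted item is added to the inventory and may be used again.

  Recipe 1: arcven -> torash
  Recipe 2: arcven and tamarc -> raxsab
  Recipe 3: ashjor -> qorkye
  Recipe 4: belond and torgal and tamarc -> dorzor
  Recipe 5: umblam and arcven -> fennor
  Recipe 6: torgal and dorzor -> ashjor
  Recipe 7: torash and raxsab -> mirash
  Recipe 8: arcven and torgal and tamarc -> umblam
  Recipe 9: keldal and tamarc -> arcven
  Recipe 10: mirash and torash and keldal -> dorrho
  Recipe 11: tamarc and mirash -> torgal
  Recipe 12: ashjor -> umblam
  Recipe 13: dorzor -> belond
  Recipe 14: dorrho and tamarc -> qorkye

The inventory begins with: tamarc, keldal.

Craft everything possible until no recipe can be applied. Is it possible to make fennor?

Using Recipe 9, keldal and tamarc make arcven.
arcven and tamarc -> raxsab (Recipe 2).
arcven -> torash (Recipe 1).
Using Recipe 7, torash and raxsab make mirash.
Using Recipe 11, tamarc and mirash make torgal.
Using Recipe 8, arcven, torgal, and tamarc make umblam.
umblam and arcven -> fennor (Recipe 5).

Yes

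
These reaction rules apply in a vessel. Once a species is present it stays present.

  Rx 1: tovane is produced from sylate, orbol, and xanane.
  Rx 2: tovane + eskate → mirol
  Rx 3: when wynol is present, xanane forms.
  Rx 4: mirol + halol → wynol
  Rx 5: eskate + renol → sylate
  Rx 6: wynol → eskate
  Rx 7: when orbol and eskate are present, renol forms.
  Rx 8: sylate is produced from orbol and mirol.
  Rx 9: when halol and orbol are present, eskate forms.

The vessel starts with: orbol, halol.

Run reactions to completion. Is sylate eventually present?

halol and orbol present → eskate forms (Rx 9).
orbol and eskate present → renol forms (Rx 7).
eskate and renol present → sylate forms (Rx 5).

Yes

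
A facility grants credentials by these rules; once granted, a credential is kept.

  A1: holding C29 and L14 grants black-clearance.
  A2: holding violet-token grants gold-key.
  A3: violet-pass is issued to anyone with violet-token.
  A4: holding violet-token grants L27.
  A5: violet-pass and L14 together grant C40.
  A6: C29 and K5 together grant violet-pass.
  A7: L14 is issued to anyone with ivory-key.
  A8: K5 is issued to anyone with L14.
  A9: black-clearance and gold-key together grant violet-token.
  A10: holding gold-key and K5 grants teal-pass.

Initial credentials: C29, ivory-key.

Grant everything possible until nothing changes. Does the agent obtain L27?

No

L27 would need violet-token (A4), but violet-token is never granted.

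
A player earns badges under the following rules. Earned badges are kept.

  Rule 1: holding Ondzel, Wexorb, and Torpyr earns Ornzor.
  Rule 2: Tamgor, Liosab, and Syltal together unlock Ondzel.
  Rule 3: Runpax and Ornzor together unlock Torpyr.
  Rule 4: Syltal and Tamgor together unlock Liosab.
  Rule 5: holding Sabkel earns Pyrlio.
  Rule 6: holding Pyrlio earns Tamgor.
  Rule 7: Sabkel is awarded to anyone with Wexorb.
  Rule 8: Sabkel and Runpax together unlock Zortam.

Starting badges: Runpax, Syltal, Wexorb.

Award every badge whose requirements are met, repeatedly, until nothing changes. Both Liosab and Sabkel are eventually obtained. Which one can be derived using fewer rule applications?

Sabkel

Sabkel: With Wexorb, Sabkel is earned (Rule 7). [1 rule application]
Liosab: With Wexorb, Sabkel is earned (Rule 7). With Sabkel, Pyrlio is earned (Rule 5). With Pyrlio, Tamgor is earned (Rule 6). With Syltal and Tamgor, Liosab is earned (Rule 4). [4 rule applications]
Sabkel needs fewer.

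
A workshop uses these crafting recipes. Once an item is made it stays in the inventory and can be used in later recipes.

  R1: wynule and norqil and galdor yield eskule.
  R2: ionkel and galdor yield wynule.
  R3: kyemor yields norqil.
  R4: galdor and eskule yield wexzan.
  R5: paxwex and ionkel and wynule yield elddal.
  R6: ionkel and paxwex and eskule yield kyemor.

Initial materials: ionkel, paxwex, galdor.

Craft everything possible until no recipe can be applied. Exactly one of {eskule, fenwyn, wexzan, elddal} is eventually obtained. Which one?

ionkel and galdor → wynule (R2).
Using R5, paxwex, ionkel, and wynule make elddal.
eskule would need wynule, norqil, and galdor (R1), but norqil is never obtained. wexzan would need galdor and eskule (R4), but eskule is never obtained. No rule produces fenwyn, and it is not given.

elddal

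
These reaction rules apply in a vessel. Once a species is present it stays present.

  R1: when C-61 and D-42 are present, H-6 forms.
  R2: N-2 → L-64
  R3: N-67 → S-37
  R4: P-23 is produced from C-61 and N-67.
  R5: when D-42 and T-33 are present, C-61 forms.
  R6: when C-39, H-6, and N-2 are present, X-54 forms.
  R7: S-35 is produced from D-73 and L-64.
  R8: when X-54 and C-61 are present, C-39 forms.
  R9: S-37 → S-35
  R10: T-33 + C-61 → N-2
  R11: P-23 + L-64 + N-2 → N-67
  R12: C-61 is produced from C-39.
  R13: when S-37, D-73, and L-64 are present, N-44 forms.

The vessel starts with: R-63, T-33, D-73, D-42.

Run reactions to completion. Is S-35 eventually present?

Yes

D-42 and T-33 present → C-61 forms (R5).
T-33 and C-61 present → N-2 forms (R10).
N-2 present → L-64 forms (R2).
D-73 and L-64 present → S-35 forms (R7).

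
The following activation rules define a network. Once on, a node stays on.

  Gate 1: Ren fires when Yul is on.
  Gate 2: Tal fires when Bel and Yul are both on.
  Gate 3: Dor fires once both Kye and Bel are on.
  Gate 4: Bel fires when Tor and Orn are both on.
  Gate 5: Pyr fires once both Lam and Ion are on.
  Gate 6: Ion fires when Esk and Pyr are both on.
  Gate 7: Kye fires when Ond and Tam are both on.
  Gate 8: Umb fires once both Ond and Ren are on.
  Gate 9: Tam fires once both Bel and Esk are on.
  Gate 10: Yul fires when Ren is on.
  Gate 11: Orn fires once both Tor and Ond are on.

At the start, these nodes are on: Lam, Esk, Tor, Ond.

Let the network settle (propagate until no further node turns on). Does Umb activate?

Umb would need Ond and Ren (Gate 8), but Ren never turns on.

No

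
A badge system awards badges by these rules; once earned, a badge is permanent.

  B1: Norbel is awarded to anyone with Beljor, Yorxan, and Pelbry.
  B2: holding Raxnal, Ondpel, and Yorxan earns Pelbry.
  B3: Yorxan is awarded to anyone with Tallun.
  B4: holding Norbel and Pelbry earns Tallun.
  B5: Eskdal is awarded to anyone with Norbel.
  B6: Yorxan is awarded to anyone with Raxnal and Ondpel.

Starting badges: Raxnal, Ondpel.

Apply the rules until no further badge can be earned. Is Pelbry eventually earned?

Yes

With Raxnal and Ondpel, Yorxan is earned (B6).
With Raxnal, Ondpel, and Yorxan, Pelbry is earned (B2).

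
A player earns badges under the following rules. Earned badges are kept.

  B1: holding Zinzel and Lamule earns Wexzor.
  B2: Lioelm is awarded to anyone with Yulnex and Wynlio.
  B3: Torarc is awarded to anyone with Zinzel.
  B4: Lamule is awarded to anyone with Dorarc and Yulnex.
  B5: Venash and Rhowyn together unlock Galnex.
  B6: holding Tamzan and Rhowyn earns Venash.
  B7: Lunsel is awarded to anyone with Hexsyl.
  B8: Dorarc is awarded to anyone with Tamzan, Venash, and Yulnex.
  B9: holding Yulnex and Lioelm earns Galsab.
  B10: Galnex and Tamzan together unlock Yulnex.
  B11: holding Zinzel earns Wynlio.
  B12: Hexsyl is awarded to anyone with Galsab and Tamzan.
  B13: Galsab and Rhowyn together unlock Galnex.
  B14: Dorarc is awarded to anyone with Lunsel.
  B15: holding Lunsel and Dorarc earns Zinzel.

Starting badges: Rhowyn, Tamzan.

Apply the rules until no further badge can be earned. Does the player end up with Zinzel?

Zinzel would need Lunsel and Dorarc (B15), but Lunsel is never earned.

No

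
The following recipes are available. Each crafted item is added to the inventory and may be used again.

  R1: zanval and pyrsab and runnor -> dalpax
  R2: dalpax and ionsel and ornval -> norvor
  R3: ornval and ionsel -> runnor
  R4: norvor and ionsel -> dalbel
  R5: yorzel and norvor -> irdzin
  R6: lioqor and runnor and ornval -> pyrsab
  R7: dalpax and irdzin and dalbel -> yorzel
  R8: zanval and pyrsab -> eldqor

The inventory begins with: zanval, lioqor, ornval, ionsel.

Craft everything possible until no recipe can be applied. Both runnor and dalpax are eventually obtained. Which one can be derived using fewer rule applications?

runnor

runnor: Using R3, ornval and ionsel make runnor. [1 rule application]
dalpax: ornval and ionsel -> runnor (R3). Using R6, lioqor, runnor, and ornval make pyrsab. zanval and pyrsab and runnor -> dalpax (R1). [3 rule applications]
runnor needs fewer.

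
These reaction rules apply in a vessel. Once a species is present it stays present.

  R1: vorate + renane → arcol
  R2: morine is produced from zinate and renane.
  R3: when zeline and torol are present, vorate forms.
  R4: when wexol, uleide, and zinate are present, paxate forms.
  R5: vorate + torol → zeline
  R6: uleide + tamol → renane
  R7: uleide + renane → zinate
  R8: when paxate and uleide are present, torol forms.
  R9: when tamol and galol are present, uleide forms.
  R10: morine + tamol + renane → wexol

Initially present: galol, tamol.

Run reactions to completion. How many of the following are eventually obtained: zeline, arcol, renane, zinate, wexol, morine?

tamol and galol present → uleide forms (R9).
uleide and tamol present → renane forms (R6).
uleide and renane present → zinate forms (R7).
zinate and renane present → morine forms (R2).
morine, tamol, and renane present → wexol forms (R10).
zeline would need vorate and torol (R5), but vorate never forms.
arcol would need vorate and renane (R1), but vorate never forms.
renane: reached.
zinate: reached.
wexol: reached.
morine: reached.
Reached: renane, zinate, wexol, and morine — 4 of the 6.

4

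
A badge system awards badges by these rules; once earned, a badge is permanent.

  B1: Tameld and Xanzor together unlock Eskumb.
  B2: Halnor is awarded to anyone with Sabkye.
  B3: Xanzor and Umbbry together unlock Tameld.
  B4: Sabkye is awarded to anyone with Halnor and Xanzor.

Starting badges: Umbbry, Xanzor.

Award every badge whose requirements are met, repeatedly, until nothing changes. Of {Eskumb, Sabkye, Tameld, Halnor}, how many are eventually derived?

With Xanzor and Umbbry, Tameld is earned (B3).
With Tameld and Xanzor, Eskumb is earned (B1).
Eskumb: reached.
Sabkye would need Halnor and Xanzor (B4), but Halnor is never earned.
Tameld: reached.
Halnor would need Sabkye (B2), but Sabkye is never earned.
Reached: Eskumb and Tameld — 2 of the 4.

2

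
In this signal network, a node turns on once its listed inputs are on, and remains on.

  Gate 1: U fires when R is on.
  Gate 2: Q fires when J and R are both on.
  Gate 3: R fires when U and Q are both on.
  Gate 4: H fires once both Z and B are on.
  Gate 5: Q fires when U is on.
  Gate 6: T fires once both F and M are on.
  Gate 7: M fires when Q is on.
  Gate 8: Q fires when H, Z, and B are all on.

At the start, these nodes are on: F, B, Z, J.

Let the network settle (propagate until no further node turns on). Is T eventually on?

Gate 4: Z and B on → H on.
Gate 8: H, Z, and B on → Q on.
Q is on, so M fires (Gate 7).
F and M are on, so T fires (Gate 6).

Yes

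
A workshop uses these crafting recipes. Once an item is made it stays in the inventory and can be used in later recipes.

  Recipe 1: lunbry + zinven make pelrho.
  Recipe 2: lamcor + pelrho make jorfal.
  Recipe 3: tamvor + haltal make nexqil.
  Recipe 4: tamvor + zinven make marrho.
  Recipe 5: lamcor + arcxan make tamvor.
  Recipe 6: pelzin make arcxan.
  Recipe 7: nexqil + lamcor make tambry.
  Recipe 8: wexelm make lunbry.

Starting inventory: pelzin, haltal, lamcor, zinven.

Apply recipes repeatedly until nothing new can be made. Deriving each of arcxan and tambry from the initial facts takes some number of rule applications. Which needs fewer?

arcxan

arcxan: Using Recipe 6, pelzin makes arcxan. [1 rule application]
tambry: pelzin → arcxan (Recipe 6). Using Recipe 5, lamcor and arcxan make tamvor. tamvor + haltal → nexqil (Recipe 3). Using Recipe 7, nexqil and lamcor make tambry. [4 rule applications]
arcxan needs fewer.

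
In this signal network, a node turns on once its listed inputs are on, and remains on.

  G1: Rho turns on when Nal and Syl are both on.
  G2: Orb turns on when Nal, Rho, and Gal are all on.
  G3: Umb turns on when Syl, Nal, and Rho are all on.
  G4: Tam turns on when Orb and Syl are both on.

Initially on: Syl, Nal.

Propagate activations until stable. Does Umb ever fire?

Nal and Syl are on, so Rho turns on (G1).
G3: Syl, Nal, and Rho on → Umb on.

Yes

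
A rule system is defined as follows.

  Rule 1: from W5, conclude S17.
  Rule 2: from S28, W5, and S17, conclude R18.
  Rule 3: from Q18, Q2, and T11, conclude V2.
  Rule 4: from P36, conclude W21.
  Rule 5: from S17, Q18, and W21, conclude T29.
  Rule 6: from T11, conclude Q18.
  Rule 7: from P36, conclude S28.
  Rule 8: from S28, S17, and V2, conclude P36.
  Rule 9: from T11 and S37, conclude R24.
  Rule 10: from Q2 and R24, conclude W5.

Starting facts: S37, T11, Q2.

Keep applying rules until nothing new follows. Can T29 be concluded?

No

T29 would need S17, Q18, and W21 (Rule 5), but W21 is never established.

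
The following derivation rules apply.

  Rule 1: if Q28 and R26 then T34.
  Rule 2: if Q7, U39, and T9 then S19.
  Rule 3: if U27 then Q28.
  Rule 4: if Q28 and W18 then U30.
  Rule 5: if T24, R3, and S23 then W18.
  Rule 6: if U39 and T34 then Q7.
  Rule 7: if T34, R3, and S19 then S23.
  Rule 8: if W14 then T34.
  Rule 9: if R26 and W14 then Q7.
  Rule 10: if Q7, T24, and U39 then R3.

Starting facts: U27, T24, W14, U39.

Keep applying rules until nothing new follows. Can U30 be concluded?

U30 would need Q28 and W18 (Rule 4), but W18 is never established.

No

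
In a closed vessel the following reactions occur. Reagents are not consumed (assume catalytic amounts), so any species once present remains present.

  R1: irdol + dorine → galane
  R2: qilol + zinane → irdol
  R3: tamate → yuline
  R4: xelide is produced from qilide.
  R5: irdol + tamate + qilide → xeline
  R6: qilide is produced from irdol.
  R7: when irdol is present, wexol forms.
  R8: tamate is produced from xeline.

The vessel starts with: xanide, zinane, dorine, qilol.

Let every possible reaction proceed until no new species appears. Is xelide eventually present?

Yes

qilol and zinane present → irdol forms (R2).
irdol present → qilide forms (R6).
qilide present → xelide forms (R4).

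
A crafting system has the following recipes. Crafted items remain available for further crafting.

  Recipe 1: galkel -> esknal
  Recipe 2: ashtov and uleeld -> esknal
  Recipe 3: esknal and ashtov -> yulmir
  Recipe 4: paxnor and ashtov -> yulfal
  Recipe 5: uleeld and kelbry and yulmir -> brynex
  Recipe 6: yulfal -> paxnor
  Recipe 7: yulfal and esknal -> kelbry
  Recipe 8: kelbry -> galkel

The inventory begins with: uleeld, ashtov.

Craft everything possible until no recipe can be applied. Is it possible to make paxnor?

paxnor would need yulfal (Recipe 6), but yulfal is never obtained.

No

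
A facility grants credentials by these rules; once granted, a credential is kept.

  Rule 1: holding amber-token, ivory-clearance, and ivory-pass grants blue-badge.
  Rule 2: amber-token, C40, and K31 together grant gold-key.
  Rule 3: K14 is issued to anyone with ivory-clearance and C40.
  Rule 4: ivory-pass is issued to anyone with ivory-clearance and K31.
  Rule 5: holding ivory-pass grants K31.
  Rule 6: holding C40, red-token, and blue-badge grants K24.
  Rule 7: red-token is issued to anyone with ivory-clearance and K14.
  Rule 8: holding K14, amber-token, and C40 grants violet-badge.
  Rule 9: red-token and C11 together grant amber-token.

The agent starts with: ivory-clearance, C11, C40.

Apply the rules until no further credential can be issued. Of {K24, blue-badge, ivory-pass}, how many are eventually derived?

0

K24 would need C40, red-token, and blue-badge (Rule 6), but blue-badge is never granted.
blue-badge would need amber-token, ivory-clearance, and ivory-pass (Rule 1), but ivory-pass is never granted.
ivory-pass would need ivory-clearance and K31 (Rule 4), but K31 is never granted.
None of the 3 are reached.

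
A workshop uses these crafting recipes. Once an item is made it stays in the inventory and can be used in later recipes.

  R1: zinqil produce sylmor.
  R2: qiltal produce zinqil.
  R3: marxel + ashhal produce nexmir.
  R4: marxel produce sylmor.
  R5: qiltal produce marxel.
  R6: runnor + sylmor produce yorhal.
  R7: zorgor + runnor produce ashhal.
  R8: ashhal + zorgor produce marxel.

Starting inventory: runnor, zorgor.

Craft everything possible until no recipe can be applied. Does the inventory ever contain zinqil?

No

zinqil would need qiltal (R2), but qiltal is never obtained.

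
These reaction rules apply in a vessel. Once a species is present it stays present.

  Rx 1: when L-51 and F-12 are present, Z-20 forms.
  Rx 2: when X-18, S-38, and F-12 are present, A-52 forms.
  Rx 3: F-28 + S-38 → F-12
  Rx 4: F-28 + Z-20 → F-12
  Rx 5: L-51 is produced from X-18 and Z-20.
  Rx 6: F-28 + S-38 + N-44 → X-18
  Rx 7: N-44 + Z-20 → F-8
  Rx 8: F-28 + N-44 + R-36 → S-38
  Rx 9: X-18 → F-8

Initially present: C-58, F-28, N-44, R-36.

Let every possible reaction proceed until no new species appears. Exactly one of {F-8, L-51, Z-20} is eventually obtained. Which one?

F-8

F-28, N-44, and R-36 present → S-38 forms (Rx 8).
F-28, S-38, and N-44 present → X-18 forms (Rx 6).
X-18 present → F-8 forms (Rx 9).
Z-20 would need L-51 and F-12 (Rx 1), but L-51 never forms. L-51 would need X-18 and Z-20 (Rx 5), but Z-20 never forms.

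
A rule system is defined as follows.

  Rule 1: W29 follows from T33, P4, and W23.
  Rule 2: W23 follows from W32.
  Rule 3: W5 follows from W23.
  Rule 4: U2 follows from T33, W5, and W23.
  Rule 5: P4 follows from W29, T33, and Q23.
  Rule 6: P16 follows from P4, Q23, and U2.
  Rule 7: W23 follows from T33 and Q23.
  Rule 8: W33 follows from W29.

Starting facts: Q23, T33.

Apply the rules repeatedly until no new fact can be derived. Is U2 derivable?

Yes

T33 and Q23 hold, so W23 follows (Rule 7).
From W23, Rule 3 gives W5.
T33, W5, and W23 hold, so U2 follows (Rule 4).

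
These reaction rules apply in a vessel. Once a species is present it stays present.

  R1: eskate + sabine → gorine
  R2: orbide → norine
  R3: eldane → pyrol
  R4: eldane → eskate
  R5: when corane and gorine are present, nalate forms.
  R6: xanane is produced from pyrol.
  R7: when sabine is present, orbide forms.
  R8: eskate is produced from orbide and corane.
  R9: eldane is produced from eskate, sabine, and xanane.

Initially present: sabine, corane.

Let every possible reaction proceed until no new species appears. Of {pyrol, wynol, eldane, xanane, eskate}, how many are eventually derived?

1

sabine present → orbide forms (R7).
orbide and corane present → eskate forms (R8).
pyrol would need eldane (R3), but eldane never forms.
No rule produces wynol, and it is not given.
eldane would need eskate, sabine, and xanane (R9), but xanane never forms.
xanane would need pyrol (R6), but pyrol never forms.
eskate: reached.
Reached: eskate — 1 of the 5.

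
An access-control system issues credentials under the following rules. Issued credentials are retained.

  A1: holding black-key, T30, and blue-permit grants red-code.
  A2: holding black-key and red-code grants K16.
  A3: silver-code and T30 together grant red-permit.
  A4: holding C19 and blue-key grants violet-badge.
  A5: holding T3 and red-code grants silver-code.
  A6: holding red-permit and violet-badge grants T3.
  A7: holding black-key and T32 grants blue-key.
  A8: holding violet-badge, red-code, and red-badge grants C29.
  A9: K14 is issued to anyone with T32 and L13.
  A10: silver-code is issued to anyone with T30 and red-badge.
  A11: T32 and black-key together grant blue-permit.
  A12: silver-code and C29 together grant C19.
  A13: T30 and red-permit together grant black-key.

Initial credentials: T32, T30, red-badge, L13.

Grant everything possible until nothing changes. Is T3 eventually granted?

T3 would need red-permit and violet-badge (A6), but violet-badge is never granted.

No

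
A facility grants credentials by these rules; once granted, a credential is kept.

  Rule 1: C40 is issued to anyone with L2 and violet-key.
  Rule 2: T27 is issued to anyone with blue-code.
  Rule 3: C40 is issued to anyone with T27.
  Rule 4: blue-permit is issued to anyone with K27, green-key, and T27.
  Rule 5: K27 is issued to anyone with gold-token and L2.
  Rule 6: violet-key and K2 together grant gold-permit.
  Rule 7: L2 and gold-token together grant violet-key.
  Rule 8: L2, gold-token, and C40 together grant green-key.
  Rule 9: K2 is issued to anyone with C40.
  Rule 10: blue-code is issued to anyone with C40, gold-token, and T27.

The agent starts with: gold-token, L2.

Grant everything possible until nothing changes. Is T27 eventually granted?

T27 would need blue-code (Rule 2), but blue-code is never granted.

No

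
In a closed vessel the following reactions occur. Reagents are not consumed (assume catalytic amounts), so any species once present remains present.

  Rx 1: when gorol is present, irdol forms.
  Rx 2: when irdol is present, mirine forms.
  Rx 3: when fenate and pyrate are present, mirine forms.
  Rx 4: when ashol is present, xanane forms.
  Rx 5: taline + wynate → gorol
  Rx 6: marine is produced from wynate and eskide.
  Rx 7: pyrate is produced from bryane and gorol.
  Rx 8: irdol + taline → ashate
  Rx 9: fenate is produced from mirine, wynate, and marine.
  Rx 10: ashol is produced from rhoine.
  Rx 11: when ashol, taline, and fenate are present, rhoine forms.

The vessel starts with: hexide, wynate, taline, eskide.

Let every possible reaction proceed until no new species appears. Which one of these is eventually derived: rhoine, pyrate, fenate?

taline and wynate present → gorol forms (Rx 5).
wynate and eskide present → marine forms (Rx 6).
gorol present → irdol forms (Rx 1).
irdol present → mirine forms (Rx 2).
mirine, wynate, and marine present → fenate forms (Rx 9).
rhoine would need ashol, taline, and fenate (Rx 11), but ashol never forms. pyrate would need bryane and gorol (Rx 7), but bryane never forms.

fenate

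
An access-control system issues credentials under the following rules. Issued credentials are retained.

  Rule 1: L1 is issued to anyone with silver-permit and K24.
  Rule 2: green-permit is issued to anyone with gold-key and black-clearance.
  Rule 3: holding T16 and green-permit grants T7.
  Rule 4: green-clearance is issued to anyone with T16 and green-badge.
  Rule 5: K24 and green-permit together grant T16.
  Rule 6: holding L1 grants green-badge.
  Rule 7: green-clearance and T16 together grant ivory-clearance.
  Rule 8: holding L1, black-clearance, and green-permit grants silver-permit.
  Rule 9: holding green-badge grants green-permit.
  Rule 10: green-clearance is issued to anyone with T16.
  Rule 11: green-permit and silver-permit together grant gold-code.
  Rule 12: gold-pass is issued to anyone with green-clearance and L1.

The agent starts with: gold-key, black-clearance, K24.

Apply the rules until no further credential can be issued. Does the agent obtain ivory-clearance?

Yes

Holding gold-key and black-clearance grants green-permit (Rule 2).
Holding K24 and green-permit grants T16 (Rule 5).
Holding T16 grants green-clearance (Rule 10).
Holding green-clearance and T16 grants ivory-clearance (Rule 7).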